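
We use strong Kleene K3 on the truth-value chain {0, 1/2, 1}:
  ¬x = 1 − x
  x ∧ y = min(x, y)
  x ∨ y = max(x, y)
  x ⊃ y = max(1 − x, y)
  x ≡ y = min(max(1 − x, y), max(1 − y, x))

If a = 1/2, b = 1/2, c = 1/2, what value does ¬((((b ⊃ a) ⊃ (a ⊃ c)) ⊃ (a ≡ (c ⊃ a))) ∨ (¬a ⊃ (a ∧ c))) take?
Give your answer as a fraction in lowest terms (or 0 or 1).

b ⊃ a = 1/2 ⊃ 1/2 = 1/2
a ⊃ c = 1/2 ⊃ 1/2 = 1/2
(b ⊃ a) ⊃ (a ⊃ c) = 1/2 ⊃ 1/2 = 1/2
c ⊃ a = 1/2 ⊃ 1/2 = 1/2
a ≡ (c ⊃ a) = 1/2 ≡ 1/2 = 1/2
((b ⊃ a) ⊃ (a ⊃ c)) ⊃ (a ≡ (c ⊃ a)) = 1/2 ⊃ 1/2 = 1/2
¬a = ¬1/2 = 1/2
a ∧ c = 1/2 ∧ 1/2 = 1/2
¬a ⊃ (a ∧ c) = 1/2 ⊃ 1/2 = 1/2
(((b ⊃ a) ⊃ (a ⊃ c)) ⊃ (a ≡ (c ⊃ a))) ∨ (¬a ⊃ (a ∧ c)) = 1/2 ∨ 1/2 = 1/2
¬((((b ⊃ a) ⊃ (a ⊃ c)) ⊃ (a ≡ (c ⊃ a))) ∨ (¬a ⊃ (a ∧ c))) = ¬1/2 = 1/2

1/2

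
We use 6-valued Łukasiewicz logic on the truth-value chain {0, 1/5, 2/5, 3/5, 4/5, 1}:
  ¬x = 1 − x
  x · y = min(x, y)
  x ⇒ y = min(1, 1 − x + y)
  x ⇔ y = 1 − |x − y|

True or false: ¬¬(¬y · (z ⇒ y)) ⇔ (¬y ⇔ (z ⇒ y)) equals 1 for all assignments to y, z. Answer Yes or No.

No

Counterexample: take y = 1/5, z = 2/5.
¬y = ¬1/5 = 4/5
z ⇒ y = 2/5 ⇒ 1/5 = 4/5
¬y · (z ⇒ y) = 4/5 · 4/5 = 4/5
¬(¬y · (z ⇒ y)) = ¬4/5 = 1/5
¬¬(¬y · (z ⇒ y)) = ¬1/5 = 4/5
¬y = ¬1/5 = 4/5
z ⇒ y = 2/5 ⇒ 1/5 = 4/5
¬y ⇔ (z ⇒ y) = 4/5 ⇔ 4/5 = 1
¬¬(¬y · (z ⇒ y)) ⇔ (¬y ⇔ (z ⇒ y)) = 4/5 ⇔ 1 = 4/5
This gives 4/5 ≠ 1.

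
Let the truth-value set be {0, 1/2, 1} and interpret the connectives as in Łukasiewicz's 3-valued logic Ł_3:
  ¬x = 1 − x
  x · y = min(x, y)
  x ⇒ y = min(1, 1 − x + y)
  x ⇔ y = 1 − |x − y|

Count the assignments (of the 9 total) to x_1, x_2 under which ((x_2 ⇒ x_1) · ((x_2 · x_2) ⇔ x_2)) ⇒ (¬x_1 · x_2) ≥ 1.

3

x_1 = 0, x_2 = 0 ↦ 0  <
x_1 = 0, x_2 = 1/2 ↦ 1  ≥
x_1 = 0, x_2 = 1 ↦ 1  ≥
x_1 = 1/2, x_2 = 0 ↦ 0  <
x_1 = 1/2, x_2 = 1/2 ↦ 1/2  <
x_1 = 1/2, x_2 = 1 ↦ 1  ≥
x_1 = 1, x_2 = 0 ↦ 0  <
x_1 = 1, x_2 = 1/2 ↦ 0  <
x_1 = 1, x_2 = 1 ↦ 0  <
So 3 of the 9 assignments meet the threshold.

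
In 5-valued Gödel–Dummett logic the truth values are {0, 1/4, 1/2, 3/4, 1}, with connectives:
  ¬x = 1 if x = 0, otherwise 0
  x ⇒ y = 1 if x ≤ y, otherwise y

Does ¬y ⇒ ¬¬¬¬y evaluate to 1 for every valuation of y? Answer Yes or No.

No

Counterexample: take y = 0.
¬y = ¬0 = 1
¬y = ¬0 = 1
¬¬y = ¬1 = 0
¬¬¬y = ¬0 = 1
¬¬¬¬y = ¬1 = 0
¬y ⇒ ¬¬¬¬y = 1 ⇒ 0 = 0
This gives 0 ≠ 1.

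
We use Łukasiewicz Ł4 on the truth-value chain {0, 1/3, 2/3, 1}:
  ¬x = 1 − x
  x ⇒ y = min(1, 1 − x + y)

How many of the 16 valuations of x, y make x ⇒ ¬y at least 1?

10

x = 0, y = 0 ↦ 1  ≥
x = 0, y = 1/3 ↦ 1  ≥
x = 0, y = 2/3 ↦ 1  ≥
x = 0, y = 1 ↦ 1  ≥
x = 1/3, y = 0 ↦ 1  ≥
x = 1/3, y = 1/3 ↦ 1  ≥
x = 1/3, y = 2/3 ↦ 1  ≥
x = 1/3, y = 1 ↦ 2/3  <
x = 2/3, y = 0 ↦ 1  ≥
x = 2/3, y = 1/3 ↦ 1  ≥
x = 2/3, y = 2/3 ↦ 2/3  <
x = 2/3, y = 1 ↦ 1/3  <
x = 1, y = 0 ↦ 1  ≥
x = 1, y = 1/3 ↦ 2/3  <
x = 1, y = 2/3 ↦ 1/3  <
x = 1, y = 1 ↦ 0  <
So 10 of the 16 assignments meet the threshold.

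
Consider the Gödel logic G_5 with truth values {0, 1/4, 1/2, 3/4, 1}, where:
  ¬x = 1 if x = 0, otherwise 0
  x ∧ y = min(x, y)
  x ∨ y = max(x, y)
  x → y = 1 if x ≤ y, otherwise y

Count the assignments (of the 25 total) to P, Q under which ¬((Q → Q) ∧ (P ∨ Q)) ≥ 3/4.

value 1: 1 assignment (counts)
value 0: 24 assignments
So 1 of the 25 assignments meets the threshold.

1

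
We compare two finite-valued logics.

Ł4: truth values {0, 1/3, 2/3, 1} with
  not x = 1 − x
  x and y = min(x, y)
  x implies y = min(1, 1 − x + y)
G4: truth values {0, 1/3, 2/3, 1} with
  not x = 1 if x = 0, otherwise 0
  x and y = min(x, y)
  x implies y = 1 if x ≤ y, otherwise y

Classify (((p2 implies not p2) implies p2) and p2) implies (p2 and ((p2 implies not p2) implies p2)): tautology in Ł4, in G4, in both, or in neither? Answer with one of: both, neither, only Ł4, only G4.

In Ł4: every assignment gives 1 — tautology.
In G4: every assignment gives 1 — tautology.

both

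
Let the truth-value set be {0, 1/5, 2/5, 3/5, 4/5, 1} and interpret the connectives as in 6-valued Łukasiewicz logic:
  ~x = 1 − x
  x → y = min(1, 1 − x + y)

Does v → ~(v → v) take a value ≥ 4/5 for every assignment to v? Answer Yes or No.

Counterexample: take v = 2/5.
v → v = 2/5 → 2/5 = 1
~(v → v) = ~1 = 0
v → ~(v → v) = 2/5 → 0 = 3/5
This gives 3/5, which is below 4/5.

No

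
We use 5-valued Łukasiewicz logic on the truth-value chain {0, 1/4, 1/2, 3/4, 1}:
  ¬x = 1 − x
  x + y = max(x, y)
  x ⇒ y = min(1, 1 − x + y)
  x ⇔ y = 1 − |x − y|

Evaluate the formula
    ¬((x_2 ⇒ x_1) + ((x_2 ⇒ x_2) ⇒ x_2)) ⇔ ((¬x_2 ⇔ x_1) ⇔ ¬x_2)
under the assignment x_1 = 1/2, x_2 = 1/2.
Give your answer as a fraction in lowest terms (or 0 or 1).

x_2 ⇒ x_1 = 1/2 ⇒ 1/2 = 1
x_2 ⇒ x_2 = 1/2 ⇒ 1/2 = 1
(x_2 ⇒ x_2) ⇒ x_2 = 1 ⇒ 1/2 = 1/2
(x_2 ⇒ x_1) + ((x_2 ⇒ x_2) ⇒ x_2) = 1 + 1/2 = 1
¬((x_2 ⇒ x_1) + ((x_2 ⇒ x_2) ⇒ x_2)) = ¬1 = 0
¬x_2 = ¬1/2 = 1/2
¬x_2 ⇔ x_1 = 1/2 ⇔ 1/2 = 1
¬x_2 = ¬1/2 = 1/2
(¬x_2 ⇔ x_1) ⇔ ¬x_2 = 1 ⇔ 1/2 = 1/2
¬((x_2 ⇒ x_1) + ((x_2 ⇒ x_2) ⇒ x_2)) ⇔ ((¬x_2 ⇔ x_1) ⇔ ¬x_2) = 0 ⇔ 1/2 = 1/2

1/2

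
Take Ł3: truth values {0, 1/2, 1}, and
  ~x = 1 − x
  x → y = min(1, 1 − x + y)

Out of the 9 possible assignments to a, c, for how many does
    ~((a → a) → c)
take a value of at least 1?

3

a = 0, c = 0 ↦ 1  ≥
a = 0, c = 1/2 ↦ 1/2  <
a = 0, c = 1 ↦ 0  <
a = 1/2, c = 0 ↦ 1  ≥
a = 1/2, c = 1/2 ↦ 1/2  <
a = 1/2, c = 1 ↦ 0  <
a = 1, c = 0 ↦ 1  ≥
a = 1, c = 1/2 ↦ 1/2  <
a = 1, c = 1 ↦ 0  <
So 3 of the 9 assignments meet the threshold.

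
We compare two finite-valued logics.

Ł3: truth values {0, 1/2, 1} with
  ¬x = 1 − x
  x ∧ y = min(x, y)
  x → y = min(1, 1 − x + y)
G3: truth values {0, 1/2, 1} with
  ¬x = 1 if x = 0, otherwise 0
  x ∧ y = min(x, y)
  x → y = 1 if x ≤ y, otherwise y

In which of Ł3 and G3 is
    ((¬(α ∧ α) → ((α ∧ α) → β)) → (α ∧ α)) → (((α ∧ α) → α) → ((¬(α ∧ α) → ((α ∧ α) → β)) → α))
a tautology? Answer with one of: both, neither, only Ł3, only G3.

In Ł3: every assignment gives 1 — tautology.
In G3: every assignment gives 1 — tautology.

both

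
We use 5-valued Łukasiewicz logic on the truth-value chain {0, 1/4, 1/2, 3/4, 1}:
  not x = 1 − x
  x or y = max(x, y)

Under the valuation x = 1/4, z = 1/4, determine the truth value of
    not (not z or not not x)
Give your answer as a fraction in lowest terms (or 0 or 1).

not z = not 1/4 = 3/4
not x = not 1/4 = 3/4
not not x = not 3/4 = 1/4
not z or not not x = 3/4 or 1/4 = 3/4
not (not z or not not x) = not 3/4 = 1/4

1/4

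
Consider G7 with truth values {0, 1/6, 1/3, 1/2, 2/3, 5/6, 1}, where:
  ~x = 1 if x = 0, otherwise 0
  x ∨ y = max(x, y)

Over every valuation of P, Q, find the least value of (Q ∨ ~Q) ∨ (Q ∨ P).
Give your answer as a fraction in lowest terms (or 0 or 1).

Take P = 0, Q = 1/6:
~Q = ~1/6 = 0
Q ∨ ~Q = 1/6 ∨ 0 = 1/6
Q ∨ P = 1/6 ∨ 0 = 1/6
(Q ∨ ~Q) ∨ (Q ∨ P) = 1/6 ∨ 1/6 = 1/6
No assignment yields a value below 1/6, so this is the minimum.

1/6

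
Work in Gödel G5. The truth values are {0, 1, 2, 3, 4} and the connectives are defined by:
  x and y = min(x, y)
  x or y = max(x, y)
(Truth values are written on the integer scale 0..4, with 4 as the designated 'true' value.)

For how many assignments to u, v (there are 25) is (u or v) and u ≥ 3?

value 4: 5 assignments (counts)
value 3: 5 assignments (counts)
value 2: 5 assignments
value 1: 5 assignments
value 0: 5 assignments
So 10 of the 25 assignments meet the threshold.

10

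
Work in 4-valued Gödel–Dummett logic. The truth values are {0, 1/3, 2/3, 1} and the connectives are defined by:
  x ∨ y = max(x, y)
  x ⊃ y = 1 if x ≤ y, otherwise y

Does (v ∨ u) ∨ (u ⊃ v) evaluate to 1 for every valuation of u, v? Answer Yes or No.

Counterexample: take u = 1/3, v = 0.
v ∨ u = 0 ∨ 1/3 = 1/3
u ⊃ v = 1/3 ⊃ 0 = 0
(v ∨ u) ∨ (u ⊃ v) = 1/3 ∨ 0 = 1/3
This gives 1/3 ≠ 1.

No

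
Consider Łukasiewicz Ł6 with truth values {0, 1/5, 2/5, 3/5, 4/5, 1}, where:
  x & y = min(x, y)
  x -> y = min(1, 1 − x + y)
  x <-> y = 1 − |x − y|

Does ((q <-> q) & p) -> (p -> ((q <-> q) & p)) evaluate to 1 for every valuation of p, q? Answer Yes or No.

Yes

At p = 1, q = 1/5, for instance:
q <-> q = 1/5 <-> 1/5 = 1
(q <-> q) & p = 1 & 1 = 1
p -> ((q <-> q) & p) = 1 -> 1 = 1
((q <-> q) & p) -> (p -> ((q <-> q) & p)) = 1 -> 1 = 1
and checking the remaining 35 assignments likewise gives ≥ 1 in every case.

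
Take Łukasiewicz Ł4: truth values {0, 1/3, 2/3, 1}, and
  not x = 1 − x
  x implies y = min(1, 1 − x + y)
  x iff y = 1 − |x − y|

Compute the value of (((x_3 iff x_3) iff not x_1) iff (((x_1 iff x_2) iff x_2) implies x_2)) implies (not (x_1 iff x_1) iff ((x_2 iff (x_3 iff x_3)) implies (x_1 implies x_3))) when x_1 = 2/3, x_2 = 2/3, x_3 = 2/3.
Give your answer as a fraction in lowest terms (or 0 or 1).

x_3 iff x_3 = 2/3 iff 2/3 = 1
not x_1 = not 2/3 = 1/3
(x_3 iff x_3) iff not x_1 = 1 iff 1/3 = 1/3
x_1 iff x_2 = 2/3 iff 2/3 = 1
(x_1 iff x_2) iff x_2 = 1 iff 2/3 = 2/3
((x_1 iff x_2) iff x_2) implies x_2 = 2/3 implies 2/3 = 1
((x_3 iff x_3) iff not x_1) iff (((x_1 iff x_2) iff x_2) implies x_2) = 1/3 iff 1 = 1/3
x_1 iff x_1 = 2/3 iff 2/3 = 1
not (x_1 iff x_1) = not 1 = 0
x_3 iff x_3 = 2/3 iff 2/3 = 1
x_2 iff (x_3 iff x_3) = 2/3 iff 1 = 2/3
x_1 implies x_3 = 2/3 implies 2/3 = 1
(x_2 iff (x_3 iff x_3)) implies (x_1 implies x_3) = 2/3 implies 1 = 1
not (x_1 iff x_1) iff ((x_2 iff (x_3 iff x_3)) implies (x_1 implies x_3)) = 0 iff 1 = 0
(((x_3 iff x_3) iff not x_1) iff (((x_1 iff x_2) iff x_2) implies x_2)) implies (not (x_1 iff x_1) iff ((x_2 iff (x_3 iff x_3)) implies (x_1 implies x_3))) = 1/3 implies 0 = 2/3

2/3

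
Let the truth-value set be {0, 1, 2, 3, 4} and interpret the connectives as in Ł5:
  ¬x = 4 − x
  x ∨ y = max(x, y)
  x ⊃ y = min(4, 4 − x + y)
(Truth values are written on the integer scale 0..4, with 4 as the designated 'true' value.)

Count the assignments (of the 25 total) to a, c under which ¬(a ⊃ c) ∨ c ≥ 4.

6

value 4: 6 assignments (counts)
value 3: 7 assignments
value 2: 7 assignments
value 1: 4 assignments
value 0: 1 assignment
So 6 of the 25 assignments meet the threshold.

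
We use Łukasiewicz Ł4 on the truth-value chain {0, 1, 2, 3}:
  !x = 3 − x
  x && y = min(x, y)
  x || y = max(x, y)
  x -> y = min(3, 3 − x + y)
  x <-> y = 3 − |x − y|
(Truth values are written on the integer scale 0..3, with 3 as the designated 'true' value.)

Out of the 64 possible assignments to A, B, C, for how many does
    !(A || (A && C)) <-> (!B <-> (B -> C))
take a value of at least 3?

value 3: 16 assignments (counts)
value 2: 24 assignments
value 1: 16 assignments
value 0: 8 assignments
So 16 of the 64 assignments meet the threshold.

16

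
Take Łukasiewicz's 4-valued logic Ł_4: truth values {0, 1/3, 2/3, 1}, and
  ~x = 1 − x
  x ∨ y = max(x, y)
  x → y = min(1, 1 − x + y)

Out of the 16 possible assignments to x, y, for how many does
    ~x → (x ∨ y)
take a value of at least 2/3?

x = 0, y = 0 ↦ 0  <
x = 0, y = 1/3 ↦ 1/3  <
x = 0, y = 2/3 ↦ 2/3  ≥
x = 0, y = 1 ↦ 1  ≥
x = 1/3, y = 0 ↦ 2/3  ≥
x = 1/3, y = 1/3 ↦ 2/3  ≥
x = 1/3, y = 2/3 ↦ 1  ≥
x = 1/3, y = 1 ↦ 1  ≥
x = 2/3, y = 0 ↦ 1  ≥
x = 2/3, y = 1/3 ↦ 1  ≥
x = 2/3, y = 2/3 ↦ 1  ≥
x = 2/3, y = 1 ↦ 1  ≥
x = 1, y = 0 ↦ 1  ≥
x = 1, y = 1/3 ↦ 1  ≥
x = 1, y = 2/3 ↦ 1  ≥
x = 1, y = 1 ↦ 1  ≥
So 14 of the 16 assignments meet the threshold.

14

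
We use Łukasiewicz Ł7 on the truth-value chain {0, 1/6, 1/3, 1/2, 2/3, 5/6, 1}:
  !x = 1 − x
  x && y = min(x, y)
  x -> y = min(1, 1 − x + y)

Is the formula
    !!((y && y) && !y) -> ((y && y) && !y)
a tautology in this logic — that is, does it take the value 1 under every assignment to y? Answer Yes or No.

y = 0 ↦ 1
y = 1/6 ↦ 1
y = 1/3 ↦ 1
y = 1/2 ↦ 1
y = 2/3 ↦ 1
y = 5/6 ↦ 1
y = 1 ↦ 1
Every assignment gives a value ≥ 1.

Yes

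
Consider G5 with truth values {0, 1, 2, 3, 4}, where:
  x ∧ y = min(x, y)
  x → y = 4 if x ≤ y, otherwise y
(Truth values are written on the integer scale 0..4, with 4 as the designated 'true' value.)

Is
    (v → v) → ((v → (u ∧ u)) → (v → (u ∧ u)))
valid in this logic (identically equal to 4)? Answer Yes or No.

At u = 3, v = 3, for instance:
v → v = 3 → 3 = 4
u ∧ u = 3 ∧ 3 = 3
v → (u ∧ u) = 3 → 3 = 4
v → (u ∧ u) = 3 → 3 = 4
(v → (u ∧ u)) → (v → (u ∧ u)) = 4 → 4 = 4
(v → v) → ((v → (u ∧ u)) → (v → (u ∧ u))) = 4 → 4 = 4
and checking the remaining 24 assignments likewise gives ≥ 4 in every case.

Yes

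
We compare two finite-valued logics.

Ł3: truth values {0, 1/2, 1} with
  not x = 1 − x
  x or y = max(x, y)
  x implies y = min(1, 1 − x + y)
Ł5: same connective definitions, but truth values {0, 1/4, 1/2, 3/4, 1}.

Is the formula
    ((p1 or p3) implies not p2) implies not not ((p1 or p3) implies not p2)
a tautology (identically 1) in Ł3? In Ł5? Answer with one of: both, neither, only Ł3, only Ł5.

both

In Ł3: every assignment gives 1 — tautology.
In Ł5: every assignment gives 1 — tautology.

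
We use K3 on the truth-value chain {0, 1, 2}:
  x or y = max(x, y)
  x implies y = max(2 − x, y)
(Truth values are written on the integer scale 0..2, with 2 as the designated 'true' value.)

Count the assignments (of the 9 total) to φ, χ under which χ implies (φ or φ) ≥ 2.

φ = 0, χ = 0 ↦ 2  ≥
φ = 0, χ = 1 ↦ 1  <
φ = 0, χ = 2 ↦ 0  <
φ = 1, χ = 0 ↦ 2  ≥
φ = 1, χ = 1 ↦ 1  <
φ = 1, χ = 2 ↦ 1  <
φ = 2, χ = 0 ↦ 2  ≥
φ = 2, χ = 1 ↦ 2  ≥
φ = 2, χ = 2 ↦ 2  ≥
So 5 of the 9 assignments meet the threshold.

5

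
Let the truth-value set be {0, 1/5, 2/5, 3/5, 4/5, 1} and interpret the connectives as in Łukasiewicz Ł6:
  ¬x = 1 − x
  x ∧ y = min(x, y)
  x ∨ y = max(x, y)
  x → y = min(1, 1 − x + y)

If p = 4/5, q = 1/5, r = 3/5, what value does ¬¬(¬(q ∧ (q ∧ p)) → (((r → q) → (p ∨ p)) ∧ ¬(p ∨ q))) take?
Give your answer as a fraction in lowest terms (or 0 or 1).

2/5

q ∧ p = 1/5 ∧ 4/5 = 1/5
q ∧ (q ∧ p) = 1/5 ∧ 1/5 = 1/5
¬(q ∧ (q ∧ p)) = ¬1/5 = 4/5
r → q = 3/5 → 1/5 = 3/5
p ∨ p = 4/5 ∨ 4/5 = 4/5
(r → q) → (p ∨ p) = 3/5 → 4/5 = 1
p ∨ q = 4/5 ∨ 1/5 = 4/5
¬(p ∨ q) = ¬4/5 = 1/5
((r → q) → (p ∨ p)) ∧ ¬(p ∨ q) = 1 ∧ 1/5 = 1/5
¬(q ∧ (q ∧ p)) → (((r → q) → (p ∨ p)) ∧ ¬(p ∨ q)) = 4/5 → 1/5 = 2/5
¬(¬(q ∧ (q ∧ p)) → (((r → q) → (p ∨ p)) ∧ ¬(p ∨ q))) = ¬2/5 = 3/5
¬¬(¬(q ∧ (q ∧ p)) → (((r → q) → (p ∨ p)) ∧ ¬(p ∨ q))) = ¬3/5 = 2/5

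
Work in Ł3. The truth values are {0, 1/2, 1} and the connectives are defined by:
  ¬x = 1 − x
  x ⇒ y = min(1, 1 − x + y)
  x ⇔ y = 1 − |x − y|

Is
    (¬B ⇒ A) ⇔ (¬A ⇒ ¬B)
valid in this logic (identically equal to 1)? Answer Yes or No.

Counterexample: take A = 0, B = 0.
¬B = ¬0 = 1
¬B ⇒ A = 1 ⇒ 0 = 0
¬A = ¬0 = 1
¬B = ¬0 = 1
¬A ⇒ ¬B = 1 ⇒ 1 = 1
(¬B ⇒ A) ⇔ (¬A ⇒ ¬B) = 0 ⇔ 1 = 0
This gives 0 ≠ 1.

No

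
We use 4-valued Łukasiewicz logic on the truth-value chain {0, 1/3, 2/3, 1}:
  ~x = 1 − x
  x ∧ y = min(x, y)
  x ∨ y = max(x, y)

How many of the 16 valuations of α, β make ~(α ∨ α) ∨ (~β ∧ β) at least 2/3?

8

α = 0, β = 0 ↦ 1  ≥
α = 0, β = 1/3 ↦ 1  ≥
α = 0, β = 2/3 ↦ 1  ≥
α = 0, β = 1 ↦ 1  ≥
α = 1/3, β = 0 ↦ 2/3  ≥
α = 1/3, β = 1/3 ↦ 2/3  ≥
α = 1/3, β = 2/3 ↦ 2/3  ≥
α = 1/3, β = 1 ↦ 2/3  ≥
α = 2/3, β = 0 ↦ 1/3  <
α = 2/3, β = 1/3 ↦ 1/3  <
α = 2/3, β = 2/3 ↦ 1/3  <
α = 2/3, β = 1 ↦ 1/3  <
α = 1, β = 0 ↦ 0  <
α = 1, β = 1/3 ↦ 1/3  <
α = 1, β = 2/3 ↦ 1/3  <
α = 1, β = 1 ↦ 0  <
So 8 of the 16 assignments meet the threshold.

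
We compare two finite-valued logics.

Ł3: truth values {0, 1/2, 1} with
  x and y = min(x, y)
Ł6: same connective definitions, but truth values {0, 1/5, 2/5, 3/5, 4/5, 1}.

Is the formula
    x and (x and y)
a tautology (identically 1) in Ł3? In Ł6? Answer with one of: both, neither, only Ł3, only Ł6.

In Ł3: at x = 0, y = 0 the value is 0 — not a tautology.
In Ł6: at x = 0, y = 0 the value is 0 — not a tautology.

neither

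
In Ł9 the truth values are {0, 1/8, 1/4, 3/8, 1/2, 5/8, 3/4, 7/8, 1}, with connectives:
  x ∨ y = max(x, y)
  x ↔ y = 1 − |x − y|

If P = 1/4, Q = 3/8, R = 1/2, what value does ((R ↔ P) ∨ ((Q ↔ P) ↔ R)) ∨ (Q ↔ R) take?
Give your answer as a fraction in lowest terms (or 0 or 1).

7/8

R ↔ P = 1/2 ↔ 1/4 = 3/4
Q ↔ P = 3/8 ↔ 1/4 = 7/8
(Q ↔ P) ↔ R = 7/8 ↔ 1/2 = 5/8
(R ↔ P) ∨ ((Q ↔ P) ↔ R) = 3/4 ∨ 5/8 = 3/4
Q ↔ R = 3/8 ↔ 1/2 = 7/8
((R ↔ P) ∨ ((Q ↔ P) ↔ R)) ∨ (Q ↔ R) = 3/4 ∨ 7/8 = 7/8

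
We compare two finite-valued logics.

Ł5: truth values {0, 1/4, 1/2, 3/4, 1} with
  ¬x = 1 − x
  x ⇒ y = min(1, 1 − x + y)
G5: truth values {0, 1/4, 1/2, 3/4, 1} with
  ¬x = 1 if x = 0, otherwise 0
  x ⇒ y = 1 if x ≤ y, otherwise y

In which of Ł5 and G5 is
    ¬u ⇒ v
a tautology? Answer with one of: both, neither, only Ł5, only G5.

neither

In Ł5: at u = 0, v = 0 the value is 0 — not a tautology.
In G5: at u = 0, v = 0 the value is 0 — not a tautology.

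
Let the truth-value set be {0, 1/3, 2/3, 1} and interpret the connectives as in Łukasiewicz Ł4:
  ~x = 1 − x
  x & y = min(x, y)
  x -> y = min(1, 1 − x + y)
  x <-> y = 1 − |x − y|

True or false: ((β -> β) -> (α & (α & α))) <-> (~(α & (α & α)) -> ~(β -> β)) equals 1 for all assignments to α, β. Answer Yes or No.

Yes

α = 0, β = 0 ↦ 1
α = 0, β = 1/3 ↦ 1
α = 0, β = 2/3 ↦ 1
α = 0, β = 1 ↦ 1
α = 1/3, β = 0 ↦ 1
α = 1/3, β = 1/3 ↦ 1
α = 1/3, β = 2/3 ↦ 1
α = 1/3, β = 1 ↦ 1
α = 2/3, β = 0 ↦ 1
α = 2/3, β = 1/3 ↦ 1
α = 2/3, β = 2/3 ↦ 1
α = 2/3, β = 1 ↦ 1
α = 1, β = 0 ↦ 1
α = 1, β = 1/3 ↦ 1
α = 1, β = 2/3 ↦ 1
α = 1, β = 1 ↦ 1
Every assignment gives a value ≥ 1.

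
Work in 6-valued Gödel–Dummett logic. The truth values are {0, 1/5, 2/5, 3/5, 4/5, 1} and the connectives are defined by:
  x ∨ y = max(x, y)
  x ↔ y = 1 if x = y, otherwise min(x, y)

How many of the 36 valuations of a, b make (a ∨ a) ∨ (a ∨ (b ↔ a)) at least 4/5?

16

value 1: 11 assignments (counts)
value 4/5: 5 assignments (counts)
value 3/5: 5 assignments
value 2/5: 5 assignments
value 1/5: 5 assignments
value 0: 5 assignments
So 16 of the 36 assignments meet the threshold.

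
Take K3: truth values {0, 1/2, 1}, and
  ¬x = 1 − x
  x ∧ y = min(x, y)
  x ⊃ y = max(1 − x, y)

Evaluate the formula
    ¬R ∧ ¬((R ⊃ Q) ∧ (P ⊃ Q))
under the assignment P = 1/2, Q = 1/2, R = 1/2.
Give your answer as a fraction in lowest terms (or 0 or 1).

¬R = ¬1/2 = 1/2
R ⊃ Q = 1/2 ⊃ 1/2 = 1/2
P ⊃ Q = 1/2 ⊃ 1/2 = 1/2
(R ⊃ Q) ∧ (P ⊃ Q) = 1/2 ∧ 1/2 = 1/2
¬((R ⊃ Q) ∧ (P ⊃ Q)) = ¬1/2 = 1/2
¬R ∧ ¬((R ⊃ Q) ∧ (P ⊃ Q)) = 1/2 ∧ 1/2 = 1/2

1/2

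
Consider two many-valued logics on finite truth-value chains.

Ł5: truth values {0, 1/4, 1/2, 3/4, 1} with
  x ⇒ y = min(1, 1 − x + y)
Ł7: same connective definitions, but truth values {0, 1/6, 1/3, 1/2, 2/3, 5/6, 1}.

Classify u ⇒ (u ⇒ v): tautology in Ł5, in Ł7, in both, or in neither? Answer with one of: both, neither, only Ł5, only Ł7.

neither

In Ł5: at u = 3/4, v = 0 the value is 1/2 — not a tautology.
In Ł7: at u = 2/3, v = 0 the value is 2/3 — not a tautology.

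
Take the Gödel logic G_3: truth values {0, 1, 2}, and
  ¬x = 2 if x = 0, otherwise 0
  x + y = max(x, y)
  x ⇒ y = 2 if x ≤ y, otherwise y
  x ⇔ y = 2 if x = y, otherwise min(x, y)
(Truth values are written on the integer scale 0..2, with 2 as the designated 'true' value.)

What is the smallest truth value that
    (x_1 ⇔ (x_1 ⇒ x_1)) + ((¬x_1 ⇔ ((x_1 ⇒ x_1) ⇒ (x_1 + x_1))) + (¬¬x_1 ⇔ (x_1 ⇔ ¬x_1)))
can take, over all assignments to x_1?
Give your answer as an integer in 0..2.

1

Take x_1 = 1:
x_1 ⇒ x_1 = 1 ⇒ 1 = 2
x_1 ⇔ (x_1 ⇒ x_1) = 1 ⇔ 2 = 1
¬x_1 = ¬1 = 0
x_1 ⇒ x_1 = 1 ⇒ 1 = 2
x_1 + x_1 = 1 + 1 = 1
(x_1 ⇒ x_1) ⇒ (x_1 + x_1) = 2 ⇒ 1 = 1
¬x_1 ⇔ ((x_1 ⇒ x_1) ⇒ (x_1 + x_1)) = 0 ⇔ 1 = 0
¬x_1 = ¬1 = 0
¬¬x_1 = ¬0 = 2
¬x_1 = ¬1 = 0
x_1 ⇔ ¬x_1 = 1 ⇔ 0 = 0
¬¬x_1 ⇔ (x_1 ⇔ ¬x_1) = 2 ⇔ 0 = 0
(¬x_1 ⇔ ((x_1 ⇒ x_1) ⇒ (x_1 + x_1))) + (¬¬x_1 ⇔ (x_1 ⇔ ¬x_1)) = 0 + 0 = 0
(x_1 ⇔ (x_1 ⇒ x_1)) + ((¬x_1 ⇔ ((x_1 ⇒ x_1) ⇒ (x_1 + x_1))) + (¬¬x_1 ⇔ (x_1 ⇔ ¬x_1))) = 1 + 0 = 1
No assignment yields a value below 1, so this is the minimum.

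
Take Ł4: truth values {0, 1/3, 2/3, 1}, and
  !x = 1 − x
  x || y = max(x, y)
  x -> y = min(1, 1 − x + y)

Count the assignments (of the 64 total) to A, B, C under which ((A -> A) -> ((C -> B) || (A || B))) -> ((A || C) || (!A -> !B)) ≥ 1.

value 1: 47 assignments (counts)
value 2/3: 11 assignments
value 1/3: 5 assignments
value 0: 1 assignment
So 47 of the 64 assignments meet the threshold.

47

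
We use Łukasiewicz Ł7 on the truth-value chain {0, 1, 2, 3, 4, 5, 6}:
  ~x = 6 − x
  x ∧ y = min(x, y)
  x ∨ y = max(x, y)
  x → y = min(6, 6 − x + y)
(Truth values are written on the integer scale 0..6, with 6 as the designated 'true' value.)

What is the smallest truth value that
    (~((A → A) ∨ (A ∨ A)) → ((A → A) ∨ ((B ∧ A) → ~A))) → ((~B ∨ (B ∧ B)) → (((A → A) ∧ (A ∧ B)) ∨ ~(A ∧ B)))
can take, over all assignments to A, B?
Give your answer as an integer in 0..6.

Take A = 3, B = 6:
A → A = 3 → 3 = 6
A ∨ A = 3 ∨ 3 = 3
(A → A) ∨ (A ∨ A) = 6 ∨ 3 = 6
~((A → A) ∨ (A ∨ A)) = ~6 = 0
A → A = 3 → 3 = 6
B ∧ A = 6 ∧ 3 = 3
~A = ~3 = 3
(B ∧ A) → ~A = 3 → 3 = 6
(A → A) ∨ ((B ∧ A) → ~A) = 6 ∨ 6 = 6
~((A → A) ∨ (A ∨ A)) → ((A → A) ∨ ((B ∧ A) → ~A)) = 0 → 6 = 6
~B = ~6 = 0
B ∧ B = 6 ∧ 6 = 6
~B ∨ (B ∧ B) = 0 ∨ 6 = 6
A → A = 3 → 3 = 6
A ∧ B = 3 ∧ 6 = 3
(A → A) ∧ (A ∧ B) = 6 ∧ 3 = 3
A ∧ B = 3 ∧ 6 = 3
~(A ∧ B) = ~3 = 3
((A → A) ∧ (A ∧ B)) ∨ ~(A ∧ B) = 3 ∨ 3 = 3
(~B ∨ (B ∧ B)) → (((A → A) ∧ (A ∧ B)) ∨ ~(A ∧ B)) = 6 → 3 = 3
(~((A → A) ∨ (A ∨ A)) → ((A → A) ∨ ((B ∧ A) → ~A))) → ((~B ∨ (B ∧ B)) → (((A → A) ∧ (A ∧ B)) ∨ ~(A ∧ B))) = 6 → 3 = 3
No assignment yields a value below 3, so this is the minimum.

3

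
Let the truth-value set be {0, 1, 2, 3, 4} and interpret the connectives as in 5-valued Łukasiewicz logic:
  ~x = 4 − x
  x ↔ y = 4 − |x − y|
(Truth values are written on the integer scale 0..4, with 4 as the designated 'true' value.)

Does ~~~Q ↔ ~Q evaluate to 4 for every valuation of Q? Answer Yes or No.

Yes

Q = 0 ↦ 4
Q = 1 ↦ 4
Q = 2 ↦ 4
Q = 3 ↦ 4
Q = 4 ↦ 4
Every assignment gives a value ≥ 4.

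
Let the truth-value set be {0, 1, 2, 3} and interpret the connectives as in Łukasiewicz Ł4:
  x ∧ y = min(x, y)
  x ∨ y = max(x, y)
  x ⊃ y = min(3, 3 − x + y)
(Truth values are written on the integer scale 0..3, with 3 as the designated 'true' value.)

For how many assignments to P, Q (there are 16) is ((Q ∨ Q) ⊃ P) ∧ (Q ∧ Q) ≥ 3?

1

P = 0, Q = 0 ↦ 0  <
P = 0, Q = 1 ↦ 1  <
P = 0, Q = 2 ↦ 1  <
P = 0, Q = 3 ↦ 0  <
P = 1, Q = 0 ↦ 0  <
P = 1, Q = 1 ↦ 1  <
P = 1, Q = 2 ↦ 2  <
P = 1, Q = 3 ↦ 1  <
P = 2, Q = 0 ↦ 0  <
P = 2, Q = 1 ↦ 1  <
P = 2, Q = 2 ↦ 2  <
P = 2, Q = 3 ↦ 2  <
P = 3, Q = 0 ↦ 0  <
P = 3, Q = 1 ↦ 1  <
P = 3, Q = 2 ↦ 2  <
P = 3, Q = 3 ↦ 3  ≥
So 1 of the 16 assignments meets the threshold.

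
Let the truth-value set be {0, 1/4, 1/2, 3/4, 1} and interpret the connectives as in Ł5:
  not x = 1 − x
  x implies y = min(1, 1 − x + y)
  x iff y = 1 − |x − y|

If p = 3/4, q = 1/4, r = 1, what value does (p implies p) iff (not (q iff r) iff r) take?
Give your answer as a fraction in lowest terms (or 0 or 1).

p implies p = 3/4 implies 3/4 = 1
q iff r = 1/4 iff 1 = 1/4
not (q iff r) = not 1/4 = 3/4
not (q iff r) iff r = 3/4 iff 1 = 3/4
(p implies p) iff (not (q iff r) iff r) = 1 iff 3/4 = 3/4

3/4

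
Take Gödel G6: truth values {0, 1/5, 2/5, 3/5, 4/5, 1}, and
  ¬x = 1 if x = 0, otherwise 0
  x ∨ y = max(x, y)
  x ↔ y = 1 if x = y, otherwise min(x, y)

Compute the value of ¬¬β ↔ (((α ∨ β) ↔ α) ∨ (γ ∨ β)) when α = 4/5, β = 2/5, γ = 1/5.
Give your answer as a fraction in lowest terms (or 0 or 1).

¬β = ¬2/5 = 0
¬¬β = ¬0 = 1
α ∨ β = 4/5 ∨ 2/5 = 4/5
(α ∨ β) ↔ α = 4/5 ↔ 4/5 = 1
γ ∨ β = 1/5 ∨ 2/5 = 2/5
((α ∨ β) ↔ α) ∨ (γ ∨ β) = 1 ∨ 2/5 = 1
¬¬β ↔ (((α ∨ β) ↔ α) ∨ (γ ∨ β)) = 1 ↔ 1 = 1

1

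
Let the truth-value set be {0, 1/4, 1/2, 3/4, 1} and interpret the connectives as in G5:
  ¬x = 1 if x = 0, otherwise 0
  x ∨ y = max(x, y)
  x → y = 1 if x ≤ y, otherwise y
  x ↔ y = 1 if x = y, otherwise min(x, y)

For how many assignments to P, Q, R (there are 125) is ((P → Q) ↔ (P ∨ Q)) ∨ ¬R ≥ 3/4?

65

value 1: 45 assignments (counts)
value 3/4: 20 assignments (counts)
value 1/2: 20 assignments
value 1/4: 20 assignments
value 0: 20 assignments
So 65 of the 125 assignments meet the threshold.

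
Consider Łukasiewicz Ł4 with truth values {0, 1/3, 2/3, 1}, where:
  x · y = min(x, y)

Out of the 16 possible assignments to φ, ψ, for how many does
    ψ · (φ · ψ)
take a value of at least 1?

φ = 0, ψ = 0 ↦ 0  <
φ = 0, ψ = 1/3 ↦ 0  <
φ = 0, ψ = 2/3 ↦ 0  <
φ = 0, ψ = 1 ↦ 0  <
φ = 1/3, ψ = 0 ↦ 0  <
φ = 1/3, ψ = 1/3 ↦ 1/3  <
φ = 1/3, ψ = 2/3 ↦ 1/3  <
φ = 1/3, ψ = 1 ↦ 1/3  <
φ = 2/3, ψ = 0 ↦ 0  <
φ = 2/3, ψ = 1/3 ↦ 1/3  <
φ = 2/3, ψ = 2/3 ↦ 2/3  <
φ = 2/3, ψ = 1 ↦ 2/3  <
φ = 1, ψ = 0 ↦ 0  <
φ = 1, ψ = 1/3 ↦ 1/3  <
φ = 1, ψ = 2/3 ↦ 2/3  <
φ = 1, ψ = 1 ↦ 1  ≥
So 1 of the 16 assignments meets the threshold.

1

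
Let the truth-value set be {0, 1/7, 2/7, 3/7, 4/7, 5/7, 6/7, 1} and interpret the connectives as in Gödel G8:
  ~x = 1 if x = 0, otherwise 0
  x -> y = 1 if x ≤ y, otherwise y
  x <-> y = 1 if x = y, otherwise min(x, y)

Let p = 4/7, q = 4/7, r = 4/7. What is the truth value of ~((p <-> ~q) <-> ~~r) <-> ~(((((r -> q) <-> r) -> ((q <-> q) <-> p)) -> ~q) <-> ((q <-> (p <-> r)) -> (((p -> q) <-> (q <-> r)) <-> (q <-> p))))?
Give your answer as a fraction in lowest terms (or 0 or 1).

~q = ~4/7 = 0
p <-> ~q = 4/7 <-> 0 = 0
~r = ~4/7 = 0
~~r = ~0 = 1
(p <-> ~q) <-> ~~r = 0 <-> 1 = 0
~((p <-> ~q) <-> ~~r) = ~0 = 1
r -> q = 4/7 -> 4/7 = 1
(r -> q) <-> r = 1 <-> 4/7 = 4/7
q <-> q = 4/7 <-> 4/7 = 1
(q <-> q) <-> p = 1 <-> 4/7 = 4/7
((r -> q) <-> r) -> ((q <-> q) <-> p) = 4/7 -> 4/7 = 1
~q = ~4/7 = 0
(((r -> q) <-> r) -> ((q <-> q) <-> p)) -> ~q = 1 -> 0 = 0
p <-> r = 4/7 <-> 4/7 = 1
q <-> (p <-> r) = 4/7 <-> 1 = 4/7
p -> q = 4/7 -> 4/7 = 1
q <-> r = 4/7 <-> 4/7 = 1
(p -> q) <-> (q <-> r) = 1 <-> 1 = 1
q <-> p = 4/7 <-> 4/7 = 1
((p -> q) <-> (q <-> r)) <-> (q <-> p) = 1 <-> 1 = 1
(q <-> (p <-> r)) -> (((p -> q) <-> (q <-> r)) <-> (q <-> p)) = 4/7 -> 1 = 1
((((r -> q) <-> r) -> ((q <-> q) <-> p)) -> ~q) <-> ((q <-> (p <-> r)) -> (((p -> q) <-> (q <-> r)) <-> (q <-> p))) = 0 <-> 1 = 0
~(((((r -> q) <-> r) -> ((q <-> q) <-> p)) -> ~q) <-> ((q <-> (p <-> r)) -> (((p -> q) <-> (q <-> r)) <-> (q <-> p)))) = ~0 = 1
~((p <-> ~q) <-> ~~r) <-> ~(((((r -> q) <-> r) -> ((q <-> q) <-> p)) -> ~q) <-> ((q <-> (p <-> r)) -> (((p -> q) <-> (q <-> r)) <-> (q <-> p)))) = 1 <-> 1 = 1

1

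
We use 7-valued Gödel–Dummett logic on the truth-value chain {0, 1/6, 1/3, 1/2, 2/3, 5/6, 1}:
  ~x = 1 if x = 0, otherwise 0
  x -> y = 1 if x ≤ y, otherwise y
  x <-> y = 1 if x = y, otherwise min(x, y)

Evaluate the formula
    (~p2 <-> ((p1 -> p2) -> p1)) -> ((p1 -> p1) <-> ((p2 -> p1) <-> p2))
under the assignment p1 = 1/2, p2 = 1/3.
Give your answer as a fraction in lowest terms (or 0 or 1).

~p2 = ~1/3 = 0
p1 -> p2 = 1/2 -> 1/3 = 1/3
(p1 -> p2) -> p1 = 1/3 -> 1/2 = 1
~p2 <-> ((p1 -> p2) -> p1) = 0 <-> 1 = 0
p1 -> p1 = 1/2 -> 1/2 = 1
p2 -> p1 = 1/3 -> 1/2 = 1
(p2 -> p1) <-> p2 = 1 <-> 1/3 = 1/3
(p1 -> p1) <-> ((p2 -> p1) <-> p2) = 1 <-> 1/3 = 1/3
(~p2 <-> ((p1 -> p2) -> p1)) -> ((p1 -> p1) <-> ((p2 -> p1) <-> p2)) = 0 -> 1/3 = 1

1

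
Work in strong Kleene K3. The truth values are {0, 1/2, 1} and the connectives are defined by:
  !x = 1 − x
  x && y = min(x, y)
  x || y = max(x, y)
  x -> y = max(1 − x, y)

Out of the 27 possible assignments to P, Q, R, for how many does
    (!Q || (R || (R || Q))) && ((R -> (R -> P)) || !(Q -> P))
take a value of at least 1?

13

value 1: 13 assignments (counts)
value 1/2: 13 assignments
value 0: 1 assignment
So 13 of the 27 assignments meet the threshold.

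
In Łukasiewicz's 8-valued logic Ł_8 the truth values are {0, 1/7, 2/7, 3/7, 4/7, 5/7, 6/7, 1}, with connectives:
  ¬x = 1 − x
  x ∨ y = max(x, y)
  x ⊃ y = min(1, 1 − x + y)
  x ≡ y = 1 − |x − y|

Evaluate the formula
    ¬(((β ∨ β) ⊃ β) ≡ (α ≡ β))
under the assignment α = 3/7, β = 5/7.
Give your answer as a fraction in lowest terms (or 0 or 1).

2/7

β ∨ β = 5/7 ∨ 5/7 = 5/7
(β ∨ β) ⊃ β = 5/7 ⊃ 5/7 = 1
α ≡ β = 3/7 ≡ 5/7 = 5/7
((β ∨ β) ⊃ β) ≡ (α ≡ β) = 1 ≡ 5/7 = 5/7
¬(((β ∨ β) ⊃ β) ≡ (α ≡ β)) = ¬5/7 = 2/7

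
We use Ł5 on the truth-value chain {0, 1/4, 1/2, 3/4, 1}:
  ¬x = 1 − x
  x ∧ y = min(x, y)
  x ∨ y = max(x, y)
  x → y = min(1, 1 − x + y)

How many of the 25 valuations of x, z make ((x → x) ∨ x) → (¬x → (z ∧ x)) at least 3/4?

value 1: 12 assignments (counts)
value 3/4: 2 assignments (counts)
value 1/2: 5 assignments
value 1/4: 1 assignment
value 0: 5 assignments
So 14 of the 25 assignments meet the threshold.

14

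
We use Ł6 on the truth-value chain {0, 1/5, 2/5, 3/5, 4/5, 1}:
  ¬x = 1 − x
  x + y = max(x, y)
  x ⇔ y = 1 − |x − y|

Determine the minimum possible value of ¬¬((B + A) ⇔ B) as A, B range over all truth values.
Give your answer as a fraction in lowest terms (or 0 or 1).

Take A = 1, B = 0:
B + A = 0 + 1 = 1
(B + A) ⇔ B = 1 ⇔ 0 = 0
¬((B + A) ⇔ B) = ¬0 = 1
¬¬((B + A) ⇔ B) = ¬1 = 0
No assignment yields a value below 0, so this is the minimum.

0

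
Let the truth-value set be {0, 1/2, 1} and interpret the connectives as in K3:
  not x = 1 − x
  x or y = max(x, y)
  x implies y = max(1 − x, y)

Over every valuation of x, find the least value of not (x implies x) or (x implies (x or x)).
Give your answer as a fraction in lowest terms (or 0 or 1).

1/2

Take x = 1/2:
x implies x = 1/2 implies 1/2 = 1/2
not (x implies x) = not 1/2 = 1/2
x or x = 1/2 or 1/2 = 1/2
x implies (x or x) = 1/2 implies 1/2 = 1/2
not (x implies x) or (x implies (x or x)) = 1/2 or 1/2 = 1/2
No assignment yields a value below 1/2, so this is the minimum.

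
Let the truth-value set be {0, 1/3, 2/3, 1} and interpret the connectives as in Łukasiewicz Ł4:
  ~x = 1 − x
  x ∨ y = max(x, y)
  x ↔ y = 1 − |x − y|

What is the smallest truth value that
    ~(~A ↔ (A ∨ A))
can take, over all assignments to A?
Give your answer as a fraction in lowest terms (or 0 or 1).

1/3

Take A = 1/3:
~A = ~1/3 = 2/3
A ∨ A = 1/3 ∨ 1/3 = 1/3
~A ↔ (A ∨ A) = 2/3 ↔ 1/3 = 2/3
~(~A ↔ (A ∨ A)) = ~2/3 = 1/3
No assignment yields a value below 1/3, so this is the minimum.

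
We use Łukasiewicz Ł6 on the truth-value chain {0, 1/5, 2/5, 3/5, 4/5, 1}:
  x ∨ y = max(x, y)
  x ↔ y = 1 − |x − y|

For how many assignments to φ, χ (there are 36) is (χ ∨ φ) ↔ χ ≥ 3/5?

30

value 1: 21 assignments (counts)
value 4/5: 5 assignments (counts)
value 3/5: 4 assignments (counts)
value 2/5: 3 assignments
value 1/5: 2 assignments
value 0: 1 assignment
So 30 of the 36 assignments meet the threshold.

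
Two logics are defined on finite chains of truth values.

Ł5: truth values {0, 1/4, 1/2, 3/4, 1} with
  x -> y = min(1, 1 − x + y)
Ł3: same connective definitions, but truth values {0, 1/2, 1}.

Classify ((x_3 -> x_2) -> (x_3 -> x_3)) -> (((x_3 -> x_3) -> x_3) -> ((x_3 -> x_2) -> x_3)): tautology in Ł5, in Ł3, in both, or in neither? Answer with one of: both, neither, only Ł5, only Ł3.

In Ł5: every assignment gives 1 — tautology.
In Ł3: every assignment gives 1 — tautology.

both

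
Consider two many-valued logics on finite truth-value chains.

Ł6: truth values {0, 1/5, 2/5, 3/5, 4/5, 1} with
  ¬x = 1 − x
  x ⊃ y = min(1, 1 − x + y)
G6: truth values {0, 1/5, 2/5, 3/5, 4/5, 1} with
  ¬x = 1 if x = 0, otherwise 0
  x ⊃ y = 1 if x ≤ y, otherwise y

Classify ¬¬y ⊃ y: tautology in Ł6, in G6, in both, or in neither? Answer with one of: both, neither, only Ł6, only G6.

only Ł6

In Ł6: every assignment gives 1 — tautology.
In G6: at y = 1/5 the value is 1/5 — not a tautology.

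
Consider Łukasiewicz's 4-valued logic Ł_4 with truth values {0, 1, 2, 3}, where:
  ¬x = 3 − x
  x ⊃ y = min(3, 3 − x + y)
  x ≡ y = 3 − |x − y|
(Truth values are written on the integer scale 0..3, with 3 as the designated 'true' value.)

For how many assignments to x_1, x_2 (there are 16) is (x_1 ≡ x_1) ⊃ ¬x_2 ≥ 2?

x_1 = 0, x_2 = 0 ↦ 3  ≥
x_1 = 0, x_2 = 1 ↦ 2  ≥
x_1 = 0, x_2 = 2 ↦ 1  <
x_1 = 0, x_2 = 3 ↦ 0  <
x_1 = 1, x_2 = 0 ↦ 3  ≥
x_1 = 1, x_2 = 1 ↦ 2  ≥
x_1 = 1, x_2 = 2 ↦ 1  <
x_1 = 1, x_2 = 3 ↦ 0  <
x_1 = 2, x_2 = 0 ↦ 3  ≥
x_1 = 2, x_2 = 1 ↦ 2  ≥
x_1 = 2, x_2 = 2 ↦ 1  <
x_1 = 2, x_2 = 3 ↦ 0  <
x_1 = 3, x_2 = 0 ↦ 3  ≥
x_1 = 3, x_2 = 1 ↦ 2  ≥
x_1 = 3, x_2 = 2 ↦ 1  <
x_1 = 3, x_2 = 3 ↦ 0  <
So 8 of the 16 assignments meet the threshold.

8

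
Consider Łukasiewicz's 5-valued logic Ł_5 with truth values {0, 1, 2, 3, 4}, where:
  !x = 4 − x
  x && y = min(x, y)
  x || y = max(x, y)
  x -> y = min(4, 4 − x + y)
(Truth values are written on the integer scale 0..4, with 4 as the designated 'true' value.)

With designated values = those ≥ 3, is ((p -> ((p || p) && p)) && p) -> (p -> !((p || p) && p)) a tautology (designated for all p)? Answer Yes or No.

Counterexample: take p = 4.
p || p = 4 || 4 = 4
(p || p) && p = 4 && 4 = 4
p -> ((p || p) && p) = 4 -> 4 = 4
(p -> ((p || p) && p)) && p = 4 && 4 = 4
p || p = 4 || 4 = 4
(p || p) && p = 4 && 4 = 4
!((p || p) && p) = !4 = 0
p -> !((p || p) && p) = 4 -> 0 = 0
((p -> ((p || p) && p)) && p) -> (p -> !((p || p) && p)) = 4 -> 0 = 0
This gives 0, which is below 3.

No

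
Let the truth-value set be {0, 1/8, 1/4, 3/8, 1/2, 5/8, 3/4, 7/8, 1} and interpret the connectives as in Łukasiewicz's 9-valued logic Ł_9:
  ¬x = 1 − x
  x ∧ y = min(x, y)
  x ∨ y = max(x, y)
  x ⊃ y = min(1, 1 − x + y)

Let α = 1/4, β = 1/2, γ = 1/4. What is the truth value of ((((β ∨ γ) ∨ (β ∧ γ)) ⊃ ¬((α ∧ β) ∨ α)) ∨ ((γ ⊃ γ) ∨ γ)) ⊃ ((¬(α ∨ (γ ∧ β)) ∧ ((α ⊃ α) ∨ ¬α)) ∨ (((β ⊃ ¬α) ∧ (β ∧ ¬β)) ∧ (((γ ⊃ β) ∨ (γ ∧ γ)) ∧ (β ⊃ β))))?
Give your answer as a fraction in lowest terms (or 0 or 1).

3/4

β ∨ γ = 1/2 ∨ 1/4 = 1/2
β ∧ γ = 1/2 ∧ 1/4 = 1/4
(β ∨ γ) ∨ (β ∧ γ) = 1/2 ∨ 1/4 = 1/2
α ∧ β = 1/4 ∧ 1/2 = 1/4
(α ∧ β) ∨ α = 1/4 ∨ 1/4 = 1/4
¬((α ∧ β) ∨ α) = ¬1/4 = 3/4
((β ∨ γ) ∨ (β ∧ γ)) ⊃ ¬((α ∧ β) ∨ α) = 1/2 ⊃ 3/4 = 1
γ ⊃ γ = 1/4 ⊃ 1/4 = 1
(γ ⊃ γ) ∨ γ = 1 ∨ 1/4 = 1
(((β ∨ γ) ∨ (β ∧ γ)) ⊃ ¬((α ∧ β) ∨ α)) ∨ ((γ ⊃ γ) ∨ γ) = 1 ∨ 1 = 1
γ ∧ β = 1/4 ∧ 1/2 = 1/4
α ∨ (γ ∧ β) = 1/4 ∨ 1/4 = 1/4
¬(α ∨ (γ ∧ β)) = ¬1/4 = 3/4
α ⊃ α = 1/4 ⊃ 1/4 = 1
¬α = ¬1/4 = 3/4
(α ⊃ α) ∨ ¬α = 1 ∨ 3/4 = 1
¬(α ∨ (γ ∧ β)) ∧ ((α ⊃ α) ∨ ¬α) = 3/4 ∧ 1 = 3/4
¬α = ¬1/4 = 3/4
β ⊃ ¬α = 1/2 ⊃ 3/4 = 1
¬β = ¬1/2 = 1/2
β ∧ ¬β = 1/2 ∧ 1/2 = 1/2
(β ⊃ ¬α) ∧ (β ∧ ¬β) = 1 ∧ 1/2 = 1/2
γ ⊃ β = 1/4 ⊃ 1/2 = 1
γ ∧ γ = 1/4 ∧ 1/4 = 1/4
(γ ⊃ β) ∨ (γ ∧ γ) = 1 ∨ 1/4 = 1
β ⊃ β = 1/2 ⊃ 1/2 = 1
((γ ⊃ β) ∨ (γ ∧ γ)) ∧ (β ⊃ β) = 1 ∧ 1 = 1
((β ⊃ ¬α) ∧ (β ∧ ¬β)) ∧ (((γ ⊃ β) ∨ (γ ∧ γ)) ∧ (β ⊃ β)) = 1/2 ∧ 1 = 1/2
(¬(α ∨ (γ ∧ β)) ∧ ((α ⊃ α) ∨ ¬α)) ∨ (((β ⊃ ¬α) ∧ (β ∧ ¬β)) ∧ (((γ ⊃ β) ∨ (γ ∧ γ)) ∧ (β ⊃ β))) = 3/4 ∨ 1/2 = 3/4
((((β ∨ γ) ∨ (β ∧ γ)) ⊃ ¬((α ∧ β) ∨ α)) ∨ ((γ ⊃ γ) ∨ γ)) ⊃ ((¬(α ∨ (γ ∧ β)) ∧ ((α ⊃ α) ∨ ¬α)) ∨ (((β ⊃ ¬α) ∧ (β ∧ ¬β)) ∧ (((γ ⊃ β) ∨ (γ ∧ γ)) ∧ (β ⊃ β)))) = 1 ⊃ 3/4 = 3/4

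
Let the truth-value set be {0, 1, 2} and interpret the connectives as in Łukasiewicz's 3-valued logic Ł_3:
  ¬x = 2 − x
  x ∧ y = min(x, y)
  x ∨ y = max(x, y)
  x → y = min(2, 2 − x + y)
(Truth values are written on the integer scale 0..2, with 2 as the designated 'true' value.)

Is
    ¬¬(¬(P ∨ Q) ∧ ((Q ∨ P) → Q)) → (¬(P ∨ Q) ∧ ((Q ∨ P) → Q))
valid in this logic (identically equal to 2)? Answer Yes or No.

P = 0, Q = 0 ↦ 2
P = 0, Q = 1 ↦ 2
P = 0, Q = 2 ↦ 2
P = 1, Q = 0 ↦ 2
P = 1, Q = 1 ↦ 2
P = 1, Q = 2 ↦ 2
P = 2, Q = 0 ↦ 2
P = 2, Q = 1 ↦ 2
P = 2, Q = 2 ↦ 2
Every assignment gives a value ≥ 2.

Yes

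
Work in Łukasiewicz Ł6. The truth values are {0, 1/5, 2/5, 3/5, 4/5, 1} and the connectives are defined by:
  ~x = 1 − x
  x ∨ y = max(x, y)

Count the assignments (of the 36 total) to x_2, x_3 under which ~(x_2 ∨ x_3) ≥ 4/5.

4

value 1: 1 assignment (counts)
value 4/5: 3 assignments (counts)
value 3/5: 5 assignments
value 2/5: 7 assignments
value 1/5: 9 assignments
value 0: 11 assignments
So 4 of the 36 assignments meet the threshold.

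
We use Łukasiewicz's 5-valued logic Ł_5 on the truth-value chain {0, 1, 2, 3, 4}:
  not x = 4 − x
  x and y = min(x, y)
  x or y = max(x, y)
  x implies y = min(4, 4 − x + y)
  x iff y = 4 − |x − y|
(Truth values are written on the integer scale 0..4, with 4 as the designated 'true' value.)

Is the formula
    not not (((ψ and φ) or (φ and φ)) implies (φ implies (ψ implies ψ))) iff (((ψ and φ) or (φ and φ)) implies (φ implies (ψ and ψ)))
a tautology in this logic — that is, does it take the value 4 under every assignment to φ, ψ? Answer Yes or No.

No

Counterexample: take φ = 3, ψ = 0.
ψ and φ = 0 and 3 = 0
φ and φ = 3 and 3 = 3
(ψ and φ) or (φ and φ) = 0 or 3 = 3
ψ implies ψ = 0 implies 0 = 4
φ implies (ψ implies ψ) = 3 implies 4 = 4
((ψ and φ) or (φ and φ)) implies (φ implies (ψ implies ψ)) = 3 implies 4 = 4
not (((ψ and φ) or (φ and φ)) implies (φ implies (ψ implies ψ))) = not 4 = 0
not not (((ψ and φ) or (φ and φ)) implies (φ implies (ψ implies ψ))) = not 0 = 4
ψ and φ = 0 and 3 = 0
φ and φ = 3 and 3 = 3
(ψ and φ) or (φ and φ) = 0 or 3 = 3
ψ and ψ = 0 and 0 = 0
φ implies (ψ and ψ) = 3 implies 0 = 1
((ψ and φ) or (φ and φ)) implies (φ implies (ψ and ψ)) = 3 implies 1 = 2
not not (((ψ and φ) or (φ and φ)) implies (φ implies (ψ implies ψ))) iff (((ψ and φ) or (φ and φ)) implies (φ implies (ψ and ψ))) = 4 iff 2 = 2
This gives 2 ≠ 4.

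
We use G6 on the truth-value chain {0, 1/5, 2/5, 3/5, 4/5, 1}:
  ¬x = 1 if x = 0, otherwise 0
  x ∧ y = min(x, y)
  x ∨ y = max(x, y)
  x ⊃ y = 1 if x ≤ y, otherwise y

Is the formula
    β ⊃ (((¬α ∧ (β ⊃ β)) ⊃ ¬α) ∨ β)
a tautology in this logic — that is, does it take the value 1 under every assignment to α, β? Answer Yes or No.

Yes

At α = 3/5, β = 4/5, for instance:
¬α = ¬3/5 = 0
β ⊃ β = 4/5 ⊃ 4/5 = 1
¬α ∧ (β ⊃ β) = 0 ∧ 1 = 0
¬α = ¬3/5 = 0
(¬α ∧ (β ⊃ β)) ⊃ ¬α = 0 ⊃ 0 = 1
((¬α ∧ (β ⊃ β)) ⊃ ¬α) ∨ β = 1 ∨ 4/5 = 1
β ⊃ (((¬α ∧ (β ⊃ β)) ⊃ ¬α) ∨ β) = 4/5 ⊃ 1 = 1
and checking the remaining 35 assignments likewise gives ≥ 1 in every case.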